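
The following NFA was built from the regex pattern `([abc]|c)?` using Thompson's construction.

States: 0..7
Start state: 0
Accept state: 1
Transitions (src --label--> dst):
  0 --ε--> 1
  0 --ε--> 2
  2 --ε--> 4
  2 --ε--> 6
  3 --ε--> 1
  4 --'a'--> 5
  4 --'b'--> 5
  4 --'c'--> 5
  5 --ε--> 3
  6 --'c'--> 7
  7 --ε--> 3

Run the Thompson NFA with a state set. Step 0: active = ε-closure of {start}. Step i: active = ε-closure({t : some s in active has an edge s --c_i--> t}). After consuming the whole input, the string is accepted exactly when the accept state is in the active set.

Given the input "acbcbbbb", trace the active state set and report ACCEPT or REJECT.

start: ε-closure({0}) = {0,1,2,4,6}
'a' @ 1: {1,3,5}  ✓accept
'c' @ 2: {}  — dead — no transitions
rest 'bcbbbb' ignored (set empty)
end set {} — state 1 not in

Answer: REJECT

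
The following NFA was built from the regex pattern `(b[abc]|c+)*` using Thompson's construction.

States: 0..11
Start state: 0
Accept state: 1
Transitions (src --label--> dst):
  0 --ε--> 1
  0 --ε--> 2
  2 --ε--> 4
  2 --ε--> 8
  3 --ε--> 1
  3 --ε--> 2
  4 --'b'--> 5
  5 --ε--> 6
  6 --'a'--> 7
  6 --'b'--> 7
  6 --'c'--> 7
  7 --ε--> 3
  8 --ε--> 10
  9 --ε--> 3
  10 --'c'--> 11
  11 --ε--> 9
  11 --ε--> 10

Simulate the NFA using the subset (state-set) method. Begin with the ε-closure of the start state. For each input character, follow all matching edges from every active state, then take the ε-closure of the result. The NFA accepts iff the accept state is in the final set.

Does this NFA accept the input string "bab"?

Answer: REJECT

Derivation:
S₀ = ε-closure({0}) = {0,1,2,4,8,10}
'b' @ 1: {5,6}
'a' @ 2: {1,2,3,4,7,8,10}  ✓accept
'b' @ 3: {5,6}
final: {5,6}; accept 1 not in set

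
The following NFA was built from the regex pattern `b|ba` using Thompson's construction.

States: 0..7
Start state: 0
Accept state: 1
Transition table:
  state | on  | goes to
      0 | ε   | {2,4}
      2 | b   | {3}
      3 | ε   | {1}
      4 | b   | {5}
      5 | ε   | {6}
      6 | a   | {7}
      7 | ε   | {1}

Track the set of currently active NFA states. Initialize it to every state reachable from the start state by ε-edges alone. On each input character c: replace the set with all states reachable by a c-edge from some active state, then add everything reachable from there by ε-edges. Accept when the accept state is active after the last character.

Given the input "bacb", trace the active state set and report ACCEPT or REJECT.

Answer: REJECT

Steps:
initial (ε-close {0}): {0,2,4}
'b' @ 1: {1,3,5,6}  (accept∈set)
'a' @ 2: {1,7}  (accept∈set)
'c' @ 3: {}  — no active states
rest 'b' ignored (set empty)
final: {}; accept 1 not in set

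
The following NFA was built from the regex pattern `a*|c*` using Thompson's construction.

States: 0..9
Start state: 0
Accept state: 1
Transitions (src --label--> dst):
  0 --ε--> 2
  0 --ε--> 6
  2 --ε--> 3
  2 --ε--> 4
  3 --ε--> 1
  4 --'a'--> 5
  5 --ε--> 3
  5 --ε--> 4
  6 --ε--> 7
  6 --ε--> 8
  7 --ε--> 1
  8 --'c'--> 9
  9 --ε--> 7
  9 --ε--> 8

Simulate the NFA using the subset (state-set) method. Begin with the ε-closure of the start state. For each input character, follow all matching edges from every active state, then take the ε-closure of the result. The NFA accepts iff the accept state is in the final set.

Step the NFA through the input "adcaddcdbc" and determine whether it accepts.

initial (ε-close {0}): {0,1,2,3,4,6,7,8}
'a' @ 1: {1,3,4,5}  [accepting]
'd' @ 2: {}  — no active states
rest 'caddcdbc' ignored (set empty)
after full input: {}  (accept=1 not in)

Answer: REJECT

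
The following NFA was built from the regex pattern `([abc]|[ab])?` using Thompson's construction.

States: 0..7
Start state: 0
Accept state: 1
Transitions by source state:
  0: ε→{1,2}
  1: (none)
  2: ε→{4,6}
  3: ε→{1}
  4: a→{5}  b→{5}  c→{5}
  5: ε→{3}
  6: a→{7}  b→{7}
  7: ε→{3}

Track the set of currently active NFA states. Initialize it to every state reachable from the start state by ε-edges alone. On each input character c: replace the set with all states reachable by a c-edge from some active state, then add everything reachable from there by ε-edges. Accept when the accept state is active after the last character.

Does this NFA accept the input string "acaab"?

Answer: REJECT

Derivation:
start: ε-closure({0}) = {0,1,2,4,6}
'a' @ 1: {1,3,5,7}  [accepting]
'c' @ 2: {}  — no active states
rest 'aab' ignored (set empty)
end set {} — state 1 not in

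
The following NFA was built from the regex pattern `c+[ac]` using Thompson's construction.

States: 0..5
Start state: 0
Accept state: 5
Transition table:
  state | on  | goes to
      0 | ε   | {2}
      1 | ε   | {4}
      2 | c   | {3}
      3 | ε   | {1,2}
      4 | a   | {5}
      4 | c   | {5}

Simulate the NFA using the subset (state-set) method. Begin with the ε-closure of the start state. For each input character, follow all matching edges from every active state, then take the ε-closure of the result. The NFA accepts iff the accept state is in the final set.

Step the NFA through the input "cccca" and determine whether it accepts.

start: ε-closure({0}) = {0,2}
'c' @ 1: {1,2,3,4}
'c' @ 2: {1,2,3,4,5}  ✓accept
'c' @ 3: {1,2,3,4,5}  ✓accept
'c' @ 4: {1,2,3,4,5}  ✓accept
'a' @ 5: {5}  ✓accept
after full input: {5}  (accept=5 in)

Answer: ACCEPT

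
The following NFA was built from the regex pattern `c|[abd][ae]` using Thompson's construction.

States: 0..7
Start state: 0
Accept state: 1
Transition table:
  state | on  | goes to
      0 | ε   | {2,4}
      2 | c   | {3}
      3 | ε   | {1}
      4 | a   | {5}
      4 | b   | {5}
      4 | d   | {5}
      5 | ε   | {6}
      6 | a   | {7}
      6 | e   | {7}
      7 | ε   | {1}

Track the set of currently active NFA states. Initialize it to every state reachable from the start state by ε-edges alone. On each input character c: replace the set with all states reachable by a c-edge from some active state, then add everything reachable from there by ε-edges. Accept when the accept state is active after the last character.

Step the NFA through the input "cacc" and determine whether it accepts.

Answer: REJECT

Steps:
initial (ε-close {0}): {0,2,4}
'c' @ 1: {1,3}  (accept∈set)
'a' @ 2: {}  — no active states
rest 'cc' ignored (set empty)
end set {} — state 1 not in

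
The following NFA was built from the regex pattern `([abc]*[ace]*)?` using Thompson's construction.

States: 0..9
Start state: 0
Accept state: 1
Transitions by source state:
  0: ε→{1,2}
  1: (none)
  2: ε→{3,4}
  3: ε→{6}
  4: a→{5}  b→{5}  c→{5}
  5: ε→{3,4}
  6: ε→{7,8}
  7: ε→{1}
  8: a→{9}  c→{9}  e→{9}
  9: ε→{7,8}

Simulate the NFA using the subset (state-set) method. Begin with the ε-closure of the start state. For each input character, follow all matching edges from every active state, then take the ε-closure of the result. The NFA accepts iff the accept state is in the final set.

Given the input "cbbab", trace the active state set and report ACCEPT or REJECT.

S₀ = ε-closure({0}) = {0,1,2,3,4,6,7,8}
'c' @ 1: {1,3,4,5,6,7,8,9}  [accepting]
'b' @ 2: {1,3,4,5,6,7,8}  [accepting]
'b' @ 3: {1,3,4,5,6,7,8}  [accepting]
'a' @ 4: {1,3,4,5,6,7,8,9}  [accepting]
'b' @ 5: {1,3,4,5,6,7,8}  [accepting]
end set {1,3,4,5,6,7,8} — state 1 in

Answer: ACCEPT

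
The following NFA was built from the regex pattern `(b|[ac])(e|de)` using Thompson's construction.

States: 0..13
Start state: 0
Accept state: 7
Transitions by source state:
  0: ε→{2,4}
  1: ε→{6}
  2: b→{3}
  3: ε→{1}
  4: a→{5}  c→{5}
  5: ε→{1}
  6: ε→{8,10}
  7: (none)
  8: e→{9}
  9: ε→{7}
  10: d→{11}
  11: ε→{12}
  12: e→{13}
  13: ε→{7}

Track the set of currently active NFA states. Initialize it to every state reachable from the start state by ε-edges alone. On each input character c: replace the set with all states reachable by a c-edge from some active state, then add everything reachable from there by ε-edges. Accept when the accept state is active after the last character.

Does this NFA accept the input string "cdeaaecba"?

S₀ = ε-closure({0}) = {0,2,4}
'c' @ 1: {1,5,6,8,10}
'd' @ 2: {11,12}
'e' @ 3: {7,13}  [accepting]
'a' @ 4: {}  — dead — no transitions
rest 'aecba' ignored (set empty)
end set {} — state 7 not in

Answer: REJECT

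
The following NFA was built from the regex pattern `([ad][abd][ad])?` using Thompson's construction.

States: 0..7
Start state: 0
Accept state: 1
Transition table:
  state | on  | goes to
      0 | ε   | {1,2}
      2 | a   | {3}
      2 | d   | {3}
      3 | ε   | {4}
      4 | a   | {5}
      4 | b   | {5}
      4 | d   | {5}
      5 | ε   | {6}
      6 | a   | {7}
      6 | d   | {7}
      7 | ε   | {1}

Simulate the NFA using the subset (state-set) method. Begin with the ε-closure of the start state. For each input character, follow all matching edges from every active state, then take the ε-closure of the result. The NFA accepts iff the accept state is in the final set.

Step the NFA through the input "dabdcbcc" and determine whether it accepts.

Answer: REJECT

Steps:
initial (ε-close {0}): {0,1,2}
'd' @ 1: {3,4}
'a' @ 2: {5,6}
'b' @ 3: {}  — dead — no transitions
rest 'dcbcc' ignored (set empty)
end set {} — state 1 not in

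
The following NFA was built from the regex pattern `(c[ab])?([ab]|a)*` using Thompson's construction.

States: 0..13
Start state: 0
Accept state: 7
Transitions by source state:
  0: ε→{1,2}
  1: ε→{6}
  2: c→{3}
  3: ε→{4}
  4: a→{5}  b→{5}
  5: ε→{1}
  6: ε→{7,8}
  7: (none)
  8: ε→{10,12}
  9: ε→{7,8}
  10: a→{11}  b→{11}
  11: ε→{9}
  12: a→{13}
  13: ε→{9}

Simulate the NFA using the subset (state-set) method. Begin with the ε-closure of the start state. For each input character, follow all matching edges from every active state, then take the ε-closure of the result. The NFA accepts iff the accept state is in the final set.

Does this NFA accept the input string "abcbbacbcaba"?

Answer: REJECT

Derivation:
initial (ε-close {0}): {0,1,2,6,7,8,10,12}
'a' @ 1: {7,8,9,10,11,12,13}  ✓accept
'b' @ 2: {7,8,9,10,11,12}  ✓accept
'c' @ 3: {}  — state set empty
rest 'bbacbcaba' ignored (set empty)
final: {}; accept 7 not in set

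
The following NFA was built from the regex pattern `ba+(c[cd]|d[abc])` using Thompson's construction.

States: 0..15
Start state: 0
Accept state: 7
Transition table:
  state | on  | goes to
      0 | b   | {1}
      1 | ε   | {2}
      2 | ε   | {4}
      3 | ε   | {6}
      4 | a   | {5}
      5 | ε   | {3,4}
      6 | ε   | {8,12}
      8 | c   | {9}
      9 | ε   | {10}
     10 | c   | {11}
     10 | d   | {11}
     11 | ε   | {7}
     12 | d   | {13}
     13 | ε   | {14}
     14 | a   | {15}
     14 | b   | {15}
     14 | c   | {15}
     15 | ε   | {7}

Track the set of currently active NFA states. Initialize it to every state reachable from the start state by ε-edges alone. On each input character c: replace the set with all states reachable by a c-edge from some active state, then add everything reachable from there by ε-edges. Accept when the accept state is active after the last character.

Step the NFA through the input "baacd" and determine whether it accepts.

Answer: ACCEPT

Derivation:
initial (ε-close {0}): {0}
'b' @ 1: {1,2,4}
'a' @ 2: {3,4,5,6,8,12}
'a' @ 3: {3,4,5,6,8,12}
'c' @ 4: {9,10}
'd' @ 5: {7,11}  [accepting]
final: {7,11}; accept 7 in set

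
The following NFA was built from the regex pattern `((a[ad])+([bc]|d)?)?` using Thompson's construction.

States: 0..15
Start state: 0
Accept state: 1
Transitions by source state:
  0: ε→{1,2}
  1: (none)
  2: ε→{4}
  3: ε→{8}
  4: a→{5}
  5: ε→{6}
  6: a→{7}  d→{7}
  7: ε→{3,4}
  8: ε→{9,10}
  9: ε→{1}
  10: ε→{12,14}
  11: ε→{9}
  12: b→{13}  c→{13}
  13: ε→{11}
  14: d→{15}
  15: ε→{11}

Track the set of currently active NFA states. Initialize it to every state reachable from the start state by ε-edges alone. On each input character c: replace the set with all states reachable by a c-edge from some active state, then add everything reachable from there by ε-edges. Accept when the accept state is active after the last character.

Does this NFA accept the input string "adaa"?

initial (ε-close {0}): {0,1,2,4}
'a' @ 1: {5,6}
'd' @ 2: {1,3,4,7,8,9,10,12,14}  [accepting]
'a' @ 3: {5,6}
'a' @ 4: {1,3,4,7,8,9,10,12,14}  [accepting]
final: {1,3,4,7,8,9,10,12,14}; accept 1 in set

Answer: ACCEPT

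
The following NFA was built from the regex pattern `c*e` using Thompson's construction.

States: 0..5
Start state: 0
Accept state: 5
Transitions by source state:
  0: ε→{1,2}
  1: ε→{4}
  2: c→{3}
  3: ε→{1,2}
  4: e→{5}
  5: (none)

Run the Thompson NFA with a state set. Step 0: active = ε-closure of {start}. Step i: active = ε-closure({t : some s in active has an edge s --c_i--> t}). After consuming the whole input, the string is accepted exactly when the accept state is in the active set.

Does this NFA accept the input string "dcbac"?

Answer: REJECT

Steps:
initial (ε-close {0}): {0,1,2,4}
'd' @ 1: {}  — no active states
rest 'cbac' ignored (set empty)
final: {}; accept 5 not in set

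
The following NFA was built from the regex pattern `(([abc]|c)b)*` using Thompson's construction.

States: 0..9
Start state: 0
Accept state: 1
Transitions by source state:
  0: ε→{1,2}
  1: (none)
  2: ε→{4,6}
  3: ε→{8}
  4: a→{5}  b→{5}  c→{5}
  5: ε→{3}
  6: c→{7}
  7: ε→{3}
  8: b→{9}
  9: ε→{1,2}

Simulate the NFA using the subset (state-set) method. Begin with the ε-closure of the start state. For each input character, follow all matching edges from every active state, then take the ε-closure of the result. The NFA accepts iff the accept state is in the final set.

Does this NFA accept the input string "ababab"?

start: ε-closure({0}) = {0,1,2,4,6}
'a' @ 1: {3,5,8}
'b' @ 2: {1,2,4,6,9}  [accepting]
'a' @ 3: {3,5,8}
'b' @ 4: {1,2,4,6,9}  [accepting]
'a' @ 5: {3,5,8}
'b' @ 6: {1,2,4,6,9}  [accepting]
after full input: {1,2,4,6,9}  (accept=1 in)

Answer: ACCEPT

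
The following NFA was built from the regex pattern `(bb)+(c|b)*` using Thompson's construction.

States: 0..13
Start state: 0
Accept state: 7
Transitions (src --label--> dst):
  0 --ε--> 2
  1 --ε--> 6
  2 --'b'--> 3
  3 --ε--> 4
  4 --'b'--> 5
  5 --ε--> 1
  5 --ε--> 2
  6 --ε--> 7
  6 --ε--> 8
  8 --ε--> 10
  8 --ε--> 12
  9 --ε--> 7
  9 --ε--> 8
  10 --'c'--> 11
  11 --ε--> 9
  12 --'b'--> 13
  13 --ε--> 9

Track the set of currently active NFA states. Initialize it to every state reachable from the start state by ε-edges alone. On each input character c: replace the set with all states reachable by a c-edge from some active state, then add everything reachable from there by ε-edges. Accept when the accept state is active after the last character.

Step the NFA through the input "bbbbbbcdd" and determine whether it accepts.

Answer: REJECT

Derivation:
S₀ = ε-closure({0}) = {0,2}
'b' @ 1: {3,4}
'b' @ 2: {1,2,5,6,7,8,10,12}  ✓accept
'b' @ 3: {3,4,7,8,9,10,12,13}  ✓accept
'b' @ 4: {1,2,5,6,7,8,9,10,12,13}  ✓accept
'b' @ 5: {3,4,7,8,9,10,12,13}  ✓accept
'b' @ 6: {1,2,5,6,7,8,9,10,12,13}  ✓accept
'c' @ 7: {7,8,9,10,11,12}  ✓accept
'd' @ 8: {}  — dead — no transitions
rest 'd' ignored (set empty)
final: {}; accept 7 not in set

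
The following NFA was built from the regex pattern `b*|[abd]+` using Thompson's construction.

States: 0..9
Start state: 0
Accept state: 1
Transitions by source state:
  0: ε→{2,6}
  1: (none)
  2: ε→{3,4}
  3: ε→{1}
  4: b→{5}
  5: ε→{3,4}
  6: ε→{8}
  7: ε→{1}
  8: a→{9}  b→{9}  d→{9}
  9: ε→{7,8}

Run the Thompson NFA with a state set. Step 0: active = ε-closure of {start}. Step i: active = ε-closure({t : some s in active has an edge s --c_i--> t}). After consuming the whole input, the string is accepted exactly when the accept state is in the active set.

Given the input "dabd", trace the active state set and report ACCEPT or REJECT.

start: ε-closure({0}) = {0,1,2,3,4,6,8}
'd' @ 1: {1,7,8,9}  [accepting]
'a' @ 2: {1,7,8,9}  [accepting]
'b' @ 3: {1,7,8,9}  [accepting]
'd' @ 4: {1,7,8,9}  [accepting]
end set {1,7,8,9} — state 1 in

Answer: ACCEPT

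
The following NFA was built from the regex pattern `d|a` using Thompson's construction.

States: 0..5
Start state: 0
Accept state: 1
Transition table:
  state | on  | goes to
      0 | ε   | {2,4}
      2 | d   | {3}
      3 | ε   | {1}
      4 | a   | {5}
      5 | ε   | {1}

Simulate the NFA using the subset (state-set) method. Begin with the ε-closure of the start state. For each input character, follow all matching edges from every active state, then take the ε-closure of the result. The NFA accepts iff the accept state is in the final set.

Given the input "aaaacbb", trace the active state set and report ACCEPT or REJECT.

Answer: REJECT

Derivation:
S₀ = ε-closure({0}) = {0,2,4}
'a' @ 1: {1,5}  ✓accept
'a' @ 2: {}  — no active states
rest 'aacbb' ignored (set empty)
final: {}; accept 1 not in set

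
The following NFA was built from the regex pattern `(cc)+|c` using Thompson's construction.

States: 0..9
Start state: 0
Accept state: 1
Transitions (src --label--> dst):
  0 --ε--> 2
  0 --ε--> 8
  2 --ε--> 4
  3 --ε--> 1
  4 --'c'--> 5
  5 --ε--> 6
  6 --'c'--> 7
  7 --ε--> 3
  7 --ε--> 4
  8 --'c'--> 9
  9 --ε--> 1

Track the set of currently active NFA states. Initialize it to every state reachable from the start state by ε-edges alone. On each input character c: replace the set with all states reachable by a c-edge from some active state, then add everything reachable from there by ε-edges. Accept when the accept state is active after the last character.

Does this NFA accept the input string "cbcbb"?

Answer: REJECT

Trace:
S₀ = ε-closure({0}) = {0,2,4,8}
'c' @ 1: {1,5,6,9}  ✓accept
'b' @ 2: {}  — dead — no transitions
rest 'cbb' ignored (set empty)
after full input: {}  (accept=1 not in)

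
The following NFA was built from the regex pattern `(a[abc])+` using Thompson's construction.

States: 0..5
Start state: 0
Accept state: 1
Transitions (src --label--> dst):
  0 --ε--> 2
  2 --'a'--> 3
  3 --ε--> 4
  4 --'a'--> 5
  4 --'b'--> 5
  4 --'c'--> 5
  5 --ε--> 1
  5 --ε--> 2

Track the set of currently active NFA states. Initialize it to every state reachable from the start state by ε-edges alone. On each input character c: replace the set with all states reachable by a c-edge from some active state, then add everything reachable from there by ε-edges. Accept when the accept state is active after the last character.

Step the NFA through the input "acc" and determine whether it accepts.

Answer: REJECT

Steps:
start: ε-closure({0}) = {0,2}
'a' @ 1: {3,4}
'c' @ 2: {1,2,5}  (accept∈set)
'c' @ 3: {}  — state set empty
end set {} — state 1 not in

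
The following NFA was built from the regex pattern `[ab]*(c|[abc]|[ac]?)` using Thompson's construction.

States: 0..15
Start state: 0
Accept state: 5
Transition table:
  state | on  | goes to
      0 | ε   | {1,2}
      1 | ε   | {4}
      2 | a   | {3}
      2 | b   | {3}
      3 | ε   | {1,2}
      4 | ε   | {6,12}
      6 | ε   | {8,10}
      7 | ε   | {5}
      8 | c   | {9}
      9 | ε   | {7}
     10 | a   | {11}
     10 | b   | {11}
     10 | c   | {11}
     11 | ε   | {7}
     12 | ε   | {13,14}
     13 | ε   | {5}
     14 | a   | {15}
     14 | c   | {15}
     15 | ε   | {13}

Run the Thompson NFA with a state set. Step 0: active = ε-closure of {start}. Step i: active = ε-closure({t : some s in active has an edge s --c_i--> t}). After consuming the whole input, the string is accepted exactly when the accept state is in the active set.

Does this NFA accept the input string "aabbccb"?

Answer: REJECT

Trace:
start: ε-closure({0}) = {0,1,2,4,5,6,8,10,12,13,14}
'a' @ 1: {1,2,3,4,5,6,7,8,10,11,12,13,14,15}  ✓accept
'a' @ 2: {1,2,3,4,5,6,7,8,10,11,12,13,14,15}  ✓accept
'b' @ 3: {1,2,3,4,5,6,7,8,10,11,12,13,14}  ✓accept
'b' @ 4: {1,2,3,4,5,6,7,8,10,11,12,13,14}  ✓accept
'c' @ 5: {5,7,9,11,13,15}  ✓accept
'c' @ 6: {}  — state set empty
rest 'b' ignored (set empty)
final: {}; accept 5 not in set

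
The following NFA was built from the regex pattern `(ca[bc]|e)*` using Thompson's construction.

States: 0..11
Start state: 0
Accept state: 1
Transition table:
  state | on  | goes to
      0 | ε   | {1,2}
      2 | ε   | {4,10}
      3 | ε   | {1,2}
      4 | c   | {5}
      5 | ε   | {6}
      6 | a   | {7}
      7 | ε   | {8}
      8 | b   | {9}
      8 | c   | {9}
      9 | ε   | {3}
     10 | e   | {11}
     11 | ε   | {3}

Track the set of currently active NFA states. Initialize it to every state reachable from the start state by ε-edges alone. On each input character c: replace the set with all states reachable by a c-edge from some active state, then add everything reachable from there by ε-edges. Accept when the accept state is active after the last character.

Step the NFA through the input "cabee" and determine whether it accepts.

Answer: ACCEPT

Trace:
start: ε-closure({0}) = {0,1,2,4,10}
'c' @ 1: {5,6}
'a' @ 2: {7,8}
'b' @ 3: {1,2,3,4,9,10}  ✓accept
'e' @ 4: {1,2,3,4,10,11}  ✓accept
'e' @ 5: {1,2,3,4,10,11}  ✓accept
end set {1,2,3,4,10,11} — state 1 in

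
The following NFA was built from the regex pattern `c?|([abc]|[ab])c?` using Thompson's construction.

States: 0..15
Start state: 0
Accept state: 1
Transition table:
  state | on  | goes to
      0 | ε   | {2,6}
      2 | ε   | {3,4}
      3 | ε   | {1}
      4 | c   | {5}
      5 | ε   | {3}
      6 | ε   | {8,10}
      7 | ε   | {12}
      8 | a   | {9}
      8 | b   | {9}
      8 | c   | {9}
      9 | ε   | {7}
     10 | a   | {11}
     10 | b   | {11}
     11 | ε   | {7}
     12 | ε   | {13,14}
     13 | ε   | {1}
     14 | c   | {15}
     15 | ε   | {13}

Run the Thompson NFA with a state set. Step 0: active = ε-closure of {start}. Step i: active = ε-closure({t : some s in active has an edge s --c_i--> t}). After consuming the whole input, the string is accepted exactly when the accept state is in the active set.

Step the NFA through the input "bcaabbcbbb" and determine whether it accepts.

S₀ = ε-closure({0}) = {0,1,2,3,4,6,8,10}
'b' @ 1: {1,7,9,11,12,13,14}  (accept∈set)
'c' @ 2: {1,13,15}  (accept∈set)
'a' @ 3: {}  — no active states
rest 'abbcbbb' ignored (set empty)
end set {} — state 1 not in

Answer: REJECT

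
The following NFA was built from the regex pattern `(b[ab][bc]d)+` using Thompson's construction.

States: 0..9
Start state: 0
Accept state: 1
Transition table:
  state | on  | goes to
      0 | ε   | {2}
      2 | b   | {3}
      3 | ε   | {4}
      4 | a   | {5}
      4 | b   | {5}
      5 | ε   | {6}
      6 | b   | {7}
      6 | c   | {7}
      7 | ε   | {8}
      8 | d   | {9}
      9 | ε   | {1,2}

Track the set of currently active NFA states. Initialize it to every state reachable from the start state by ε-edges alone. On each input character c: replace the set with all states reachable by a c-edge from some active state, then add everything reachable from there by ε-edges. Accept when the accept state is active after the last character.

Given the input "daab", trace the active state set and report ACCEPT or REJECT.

initial (ε-close {0}): {0,2}
'd' @ 1: {}  — state set empty
rest 'aab' ignored (set empty)
after full input: {}  (accept=1 not in)

Answer: REJECT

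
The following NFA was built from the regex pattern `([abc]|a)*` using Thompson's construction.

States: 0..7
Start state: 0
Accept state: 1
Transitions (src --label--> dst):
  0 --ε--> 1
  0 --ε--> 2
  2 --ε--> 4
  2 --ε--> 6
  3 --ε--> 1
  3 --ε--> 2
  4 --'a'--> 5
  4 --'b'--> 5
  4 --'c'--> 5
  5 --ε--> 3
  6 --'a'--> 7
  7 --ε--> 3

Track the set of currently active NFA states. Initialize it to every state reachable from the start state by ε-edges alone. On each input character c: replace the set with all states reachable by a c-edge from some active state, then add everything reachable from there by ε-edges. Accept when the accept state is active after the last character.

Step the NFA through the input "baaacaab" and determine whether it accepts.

Answer: ACCEPT

Steps:
initial (ε-close {0}): {0,1,2,4,6}
'b' @ 1: {1,2,3,4,5,6}  [accepting]
'a' @ 2: {1,2,3,4,5,6,7}  [accepting]
'a' @ 3: {1,2,3,4,5,6,7}  [accepting]
'a' @ 4: {1,2,3,4,5,6,7}  [accepting]
'c' @ 5: {1,2,3,4,5,6}  [accepting]
'a' @ 6: {1,2,3,4,5,6,7}  [accepting]
'a' @ 7: {1,2,3,4,5,6,7}  [accepting]
'b' @ 8: {1,2,3,4,5,6}  [accepting]
after full input: {1,2,3,4,5,6}  (accept=1 in)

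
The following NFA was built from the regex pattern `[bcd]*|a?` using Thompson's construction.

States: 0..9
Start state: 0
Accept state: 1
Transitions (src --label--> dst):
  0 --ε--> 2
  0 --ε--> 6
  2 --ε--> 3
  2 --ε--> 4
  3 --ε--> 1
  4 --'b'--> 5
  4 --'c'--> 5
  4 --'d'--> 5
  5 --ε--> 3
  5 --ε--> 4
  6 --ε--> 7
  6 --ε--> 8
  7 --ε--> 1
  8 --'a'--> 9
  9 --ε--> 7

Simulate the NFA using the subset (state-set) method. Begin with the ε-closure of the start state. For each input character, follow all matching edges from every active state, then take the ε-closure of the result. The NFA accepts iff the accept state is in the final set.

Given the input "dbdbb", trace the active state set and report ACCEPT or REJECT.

initial (ε-close {0}): {0,1,2,3,4,6,7,8}
'd' @ 1: {1,3,4,5}  [accepting]
'b' @ 2: {1,3,4,5}  [accepting]
'd' @ 3: {1,3,4,5}  [accepting]
'b' @ 4: {1,3,4,5}  [accepting]
'b' @ 5: {1,3,4,5}  [accepting]
final: {1,3,4,5}; accept 1 in set

Answer: ACCEPT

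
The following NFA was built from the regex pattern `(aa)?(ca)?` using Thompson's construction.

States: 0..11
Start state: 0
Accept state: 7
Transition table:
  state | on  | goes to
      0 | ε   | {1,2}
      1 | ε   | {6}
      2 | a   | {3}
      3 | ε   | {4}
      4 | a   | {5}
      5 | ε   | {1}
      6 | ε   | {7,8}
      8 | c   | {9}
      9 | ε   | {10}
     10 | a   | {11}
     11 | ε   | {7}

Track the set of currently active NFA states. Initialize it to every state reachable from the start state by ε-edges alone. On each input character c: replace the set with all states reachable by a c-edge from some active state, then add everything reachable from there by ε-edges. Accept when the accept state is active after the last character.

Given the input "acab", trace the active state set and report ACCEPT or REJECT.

initial (ε-close {0}): {0,1,2,6,7,8}
'a' @ 1: {3,4}
'c' @ 2: {}  — dead — no transitions
rest 'ab' ignored (set empty)
after full input: {}  (accept=7 not in)

Answer: REJECT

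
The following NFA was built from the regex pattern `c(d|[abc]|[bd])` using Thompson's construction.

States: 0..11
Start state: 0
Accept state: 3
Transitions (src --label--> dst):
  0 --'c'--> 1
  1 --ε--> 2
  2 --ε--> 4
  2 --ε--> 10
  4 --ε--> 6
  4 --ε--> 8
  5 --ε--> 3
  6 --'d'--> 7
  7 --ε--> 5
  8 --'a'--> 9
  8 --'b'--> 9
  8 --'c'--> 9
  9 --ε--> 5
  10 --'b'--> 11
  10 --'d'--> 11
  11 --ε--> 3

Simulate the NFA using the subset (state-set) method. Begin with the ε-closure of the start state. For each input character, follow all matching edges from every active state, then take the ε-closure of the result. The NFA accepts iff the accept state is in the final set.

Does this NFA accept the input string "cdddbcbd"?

Answer: REJECT

Steps:
S₀ = ε-closure({0}) = {0}
'c' @ 1: {1,2,4,6,8,10}
'd' @ 2: {3,5,7,11}  [accepting]
'd' @ 3: {}  — state set empty
rest 'dbcbd' ignored (set empty)
end set {} — state 3 not in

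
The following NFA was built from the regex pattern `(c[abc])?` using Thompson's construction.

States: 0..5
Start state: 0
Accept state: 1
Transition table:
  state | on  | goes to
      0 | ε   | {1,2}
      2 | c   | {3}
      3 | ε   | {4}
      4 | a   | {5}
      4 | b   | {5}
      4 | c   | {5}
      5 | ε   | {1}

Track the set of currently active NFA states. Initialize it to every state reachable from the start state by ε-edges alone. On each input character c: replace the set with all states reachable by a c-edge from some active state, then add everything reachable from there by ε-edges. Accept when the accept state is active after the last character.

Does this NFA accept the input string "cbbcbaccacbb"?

Answer: REJECT

Steps:
start: ε-closure({0}) = {0,1,2}
'c' @ 1: {3,4}
'b' @ 2: {1,5}  ✓accept
'b' @ 3: {}  — no active states
rest 'cbaccacbb' ignored (set empty)
final: {}; accept 1 not in set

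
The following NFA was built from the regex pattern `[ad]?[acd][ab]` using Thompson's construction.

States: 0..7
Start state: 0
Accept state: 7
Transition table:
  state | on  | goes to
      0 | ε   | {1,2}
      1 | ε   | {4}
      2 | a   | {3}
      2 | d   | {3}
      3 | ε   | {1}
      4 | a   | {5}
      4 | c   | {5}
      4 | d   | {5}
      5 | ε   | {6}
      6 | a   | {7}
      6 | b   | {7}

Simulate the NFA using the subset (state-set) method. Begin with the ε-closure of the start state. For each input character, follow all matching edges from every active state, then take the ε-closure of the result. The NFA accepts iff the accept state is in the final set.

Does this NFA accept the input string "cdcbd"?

S₀ = ε-closure({0}) = {0,1,2,4}
'c' @ 1: {5,6}
'd' @ 2: {}  — dead — no transitions
rest 'cbd' ignored (set empty)
final: {}; accept 7 not in set

Answer: REJECT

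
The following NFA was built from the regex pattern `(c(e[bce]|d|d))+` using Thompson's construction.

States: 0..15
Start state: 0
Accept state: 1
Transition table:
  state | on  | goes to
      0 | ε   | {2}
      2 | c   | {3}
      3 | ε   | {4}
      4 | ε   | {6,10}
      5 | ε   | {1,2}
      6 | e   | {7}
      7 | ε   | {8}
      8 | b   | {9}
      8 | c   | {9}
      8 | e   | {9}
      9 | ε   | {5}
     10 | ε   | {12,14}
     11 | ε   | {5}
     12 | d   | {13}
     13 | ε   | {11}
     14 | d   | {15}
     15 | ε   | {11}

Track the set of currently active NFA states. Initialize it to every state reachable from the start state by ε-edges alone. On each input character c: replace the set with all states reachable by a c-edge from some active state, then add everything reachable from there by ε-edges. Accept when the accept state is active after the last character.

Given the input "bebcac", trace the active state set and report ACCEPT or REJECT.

S₀ = ε-closure({0}) = {0,2}
'b' @ 1: {}  — dead — no transitions
rest 'ebcac' ignored (set empty)
after full input: {}  (accept=1 not in)

Answer: REJECT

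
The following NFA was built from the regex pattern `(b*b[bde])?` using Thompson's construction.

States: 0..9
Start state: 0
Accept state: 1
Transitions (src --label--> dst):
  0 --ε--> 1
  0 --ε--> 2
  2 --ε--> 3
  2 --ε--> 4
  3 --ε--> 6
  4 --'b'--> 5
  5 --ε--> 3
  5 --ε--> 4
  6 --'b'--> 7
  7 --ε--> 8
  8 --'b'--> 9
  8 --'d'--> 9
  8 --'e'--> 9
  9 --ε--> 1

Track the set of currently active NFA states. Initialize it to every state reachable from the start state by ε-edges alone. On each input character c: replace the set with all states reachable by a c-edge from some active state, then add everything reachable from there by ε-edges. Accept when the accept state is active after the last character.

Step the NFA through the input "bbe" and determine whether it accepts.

Answer: ACCEPT

Trace:
initial (ε-close {0}): {0,1,2,3,4,6}
'b' @ 1: {3,4,5,6,7,8}
'b' @ 2: {1,3,4,5,6,7,8,9}  ✓accept
'e' @ 3: {1,9}  ✓accept
after full input: {1,9}  (accept=1 in)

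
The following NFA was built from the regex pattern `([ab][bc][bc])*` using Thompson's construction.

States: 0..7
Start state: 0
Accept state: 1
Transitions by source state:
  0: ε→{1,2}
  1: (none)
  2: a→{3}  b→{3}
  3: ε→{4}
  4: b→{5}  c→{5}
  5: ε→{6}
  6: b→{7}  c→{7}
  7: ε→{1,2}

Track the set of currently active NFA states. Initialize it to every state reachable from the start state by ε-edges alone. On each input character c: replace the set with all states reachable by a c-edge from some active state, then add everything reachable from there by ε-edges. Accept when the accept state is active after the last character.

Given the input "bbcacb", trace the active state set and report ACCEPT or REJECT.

initial (ε-close {0}): {0,1,2}
'b' @ 1: {3,4}
'b' @ 2: {5,6}
'c' @ 3: {1,2,7}  (accept∈set)
'a' @ 4: {3,4}
'c' @ 5: {5,6}
'b' @ 6: {1,2,7}  (accept∈set)
end set {1,2,7} — state 1 in

Answer: ACCEPT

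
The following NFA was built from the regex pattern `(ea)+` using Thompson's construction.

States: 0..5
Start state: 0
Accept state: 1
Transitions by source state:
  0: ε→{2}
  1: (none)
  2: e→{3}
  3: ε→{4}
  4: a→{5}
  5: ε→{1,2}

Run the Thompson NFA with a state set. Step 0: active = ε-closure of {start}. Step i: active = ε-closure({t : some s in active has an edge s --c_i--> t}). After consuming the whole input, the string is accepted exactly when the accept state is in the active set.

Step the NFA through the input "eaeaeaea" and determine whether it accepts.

Answer: ACCEPT

Derivation:
start: ε-closure({0}) = {0,2}
'e' @ 1: {3,4}
'a' @ 2: {1,2,5}  [accepting]
'e' @ 3: {3,4}
'a' @ 4: {1,2,5}  [accepting]
'e' @ 5: {3,4}
'a' @ 6: {1,2,5}  [accepting]
'e' @ 7: {3,4}
'a' @ 8: {1,2,5}  [accepting]
end set {1,2,5} — state 1 in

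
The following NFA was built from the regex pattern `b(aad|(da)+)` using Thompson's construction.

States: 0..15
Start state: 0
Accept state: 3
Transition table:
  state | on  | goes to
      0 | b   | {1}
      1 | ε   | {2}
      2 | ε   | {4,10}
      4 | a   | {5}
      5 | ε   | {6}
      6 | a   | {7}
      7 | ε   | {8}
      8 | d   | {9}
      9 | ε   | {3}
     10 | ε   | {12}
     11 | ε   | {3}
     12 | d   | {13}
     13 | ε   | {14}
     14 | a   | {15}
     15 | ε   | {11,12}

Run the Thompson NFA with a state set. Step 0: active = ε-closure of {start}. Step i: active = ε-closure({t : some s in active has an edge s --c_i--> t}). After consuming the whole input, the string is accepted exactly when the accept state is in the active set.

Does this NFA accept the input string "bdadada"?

S₀ = ε-closure({0}) = {0}
'b' @ 1: {1,2,4,10,12}
'd' @ 2: {13,14}
'a' @ 3: {3,11,12,15}  (accept∈set)
'd' @ 4: {13,14}
'a' @ 5: {3,11,12,15}  (accept∈set)
'd' @ 6: {13,14}
'a' @ 7: {3,11,12,15}  (accept∈set)
after full input: {3,11,12,15}  (accept=3 in)

Answer: ACCEPT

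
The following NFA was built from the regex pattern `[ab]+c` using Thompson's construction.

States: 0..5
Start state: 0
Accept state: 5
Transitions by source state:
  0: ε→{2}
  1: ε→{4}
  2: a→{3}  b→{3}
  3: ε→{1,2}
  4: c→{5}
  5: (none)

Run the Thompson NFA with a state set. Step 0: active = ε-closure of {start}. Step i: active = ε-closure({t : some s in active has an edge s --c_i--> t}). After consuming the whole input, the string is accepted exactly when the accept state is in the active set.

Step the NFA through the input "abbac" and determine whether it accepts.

Answer: ACCEPT

Derivation:
initial (ε-close {0}): {0,2}
'a' @ 1: {1,2,3,4}
'b' @ 2: {1,2,3,4}
'b' @ 3: {1,2,3,4}
'a' @ 4: {1,2,3,4}
'c' @ 5: {5}  ✓accept
end set {5} — state 5 in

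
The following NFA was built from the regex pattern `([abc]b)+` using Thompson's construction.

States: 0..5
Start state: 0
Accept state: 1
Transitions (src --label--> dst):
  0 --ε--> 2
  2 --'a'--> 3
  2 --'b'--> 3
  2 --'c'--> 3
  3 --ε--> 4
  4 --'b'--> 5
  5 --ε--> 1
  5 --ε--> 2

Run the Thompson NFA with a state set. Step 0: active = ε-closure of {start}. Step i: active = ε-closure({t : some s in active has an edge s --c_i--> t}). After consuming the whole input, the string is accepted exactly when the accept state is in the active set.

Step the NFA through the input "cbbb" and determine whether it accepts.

Answer: ACCEPT

Steps:
initial (ε-close {0}): {0,2}
'c' @ 1: {3,4}
'b' @ 2: {1,2,5}  (accept∈set)
'b' @ 3: {3,4}
'b' @ 4: {1,2,5}  (accept∈set)
final: {1,2,5}; accept 1 in set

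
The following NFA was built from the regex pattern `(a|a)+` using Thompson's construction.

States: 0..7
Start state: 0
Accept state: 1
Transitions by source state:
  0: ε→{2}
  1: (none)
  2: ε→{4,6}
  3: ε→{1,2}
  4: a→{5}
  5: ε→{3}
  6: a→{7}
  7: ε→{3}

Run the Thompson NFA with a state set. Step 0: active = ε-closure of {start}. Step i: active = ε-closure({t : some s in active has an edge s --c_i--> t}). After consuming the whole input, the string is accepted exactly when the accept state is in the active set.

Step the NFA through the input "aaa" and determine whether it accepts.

S₀ = ε-closure({0}) = {0,2,4,6}
'a' @ 1: {1,2,3,4,5,6,7}  (accept∈set)
'a' @ 2: {1,2,3,4,5,6,7}  (accept∈set)
'a' @ 3: {1,2,3,4,5,6,7}  (accept∈set)
end set {1,2,3,4,5,6,7} — state 1 in

Answer: ACCEPT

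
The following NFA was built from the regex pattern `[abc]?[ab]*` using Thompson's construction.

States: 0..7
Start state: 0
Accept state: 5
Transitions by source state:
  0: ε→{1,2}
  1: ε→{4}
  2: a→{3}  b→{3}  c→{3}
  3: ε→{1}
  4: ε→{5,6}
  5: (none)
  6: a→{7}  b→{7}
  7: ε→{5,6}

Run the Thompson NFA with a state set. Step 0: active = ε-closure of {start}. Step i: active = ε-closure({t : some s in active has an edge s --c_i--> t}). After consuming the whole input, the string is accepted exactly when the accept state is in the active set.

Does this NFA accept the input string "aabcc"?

initial (ε-close {0}): {0,1,2,4,5,6}
'a' @ 1: {1,3,4,5,6,7}  (accept∈set)
'a' @ 2: {5,6,7}  (accept∈set)
'b' @ 3: {5,6,7}  (accept∈set)
'c' @ 4: {}  — state set empty
rest 'c' ignored (set empty)
final: {}; accept 5 not in set

Answer: REJECT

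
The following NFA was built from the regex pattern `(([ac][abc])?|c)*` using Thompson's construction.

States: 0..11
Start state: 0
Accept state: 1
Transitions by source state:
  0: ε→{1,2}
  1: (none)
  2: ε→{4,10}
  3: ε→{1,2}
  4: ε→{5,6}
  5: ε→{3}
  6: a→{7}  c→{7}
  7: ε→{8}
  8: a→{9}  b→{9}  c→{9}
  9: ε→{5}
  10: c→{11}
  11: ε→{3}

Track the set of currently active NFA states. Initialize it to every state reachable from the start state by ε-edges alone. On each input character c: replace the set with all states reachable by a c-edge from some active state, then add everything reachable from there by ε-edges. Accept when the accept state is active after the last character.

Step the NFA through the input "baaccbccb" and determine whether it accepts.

initial (ε-close {0}): {0,1,2,3,4,5,6,10}
'b' @ 1: {}  — no active states
rest 'aaccbccb' ignored (set empty)
final: {}; accept 1 not in set

Answer: REJECT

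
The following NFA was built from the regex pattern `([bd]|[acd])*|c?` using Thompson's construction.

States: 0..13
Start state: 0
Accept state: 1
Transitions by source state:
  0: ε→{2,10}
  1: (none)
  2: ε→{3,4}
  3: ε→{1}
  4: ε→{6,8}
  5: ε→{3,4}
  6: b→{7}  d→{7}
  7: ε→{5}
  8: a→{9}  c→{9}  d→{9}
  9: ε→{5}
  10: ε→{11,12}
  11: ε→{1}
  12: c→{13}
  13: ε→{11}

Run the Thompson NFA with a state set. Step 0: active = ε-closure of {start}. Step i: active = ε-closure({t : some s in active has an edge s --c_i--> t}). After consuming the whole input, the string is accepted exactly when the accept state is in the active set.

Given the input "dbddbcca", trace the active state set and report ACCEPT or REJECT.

initial (ε-close {0}): {0,1,2,3,4,6,8,10,11,12}
'd' @ 1: {1,3,4,5,6,7,8,9}  ✓accept
'b' @ 2: {1,3,4,5,6,7,8}  ✓accept
'd' @ 3: {1,3,4,5,6,7,8,9}  ✓accept
'd' @ 4: {1,3,4,5,6,7,8,9}  ✓accept
'b' @ 5: {1,3,4,5,6,7,8}  ✓accept
'c' @ 6: {1,3,4,5,6,8,9}  ✓accept
'c' @ 7: {1,3,4,5,6,8,9}  ✓accept
'a' @ 8: {1,3,4,5,6,8,9}  ✓accept
after full input: {1,3,4,5,6,8,9}  (accept=1 in)

Answer: ACCEPT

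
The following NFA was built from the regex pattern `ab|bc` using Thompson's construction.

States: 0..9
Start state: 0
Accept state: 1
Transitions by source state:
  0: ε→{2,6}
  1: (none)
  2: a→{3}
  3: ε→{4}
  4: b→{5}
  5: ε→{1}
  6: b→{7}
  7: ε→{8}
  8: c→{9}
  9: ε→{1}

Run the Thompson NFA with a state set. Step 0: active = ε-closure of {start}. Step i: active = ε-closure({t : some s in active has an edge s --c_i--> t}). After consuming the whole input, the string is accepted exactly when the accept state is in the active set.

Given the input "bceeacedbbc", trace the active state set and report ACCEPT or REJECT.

S₀ = ε-closure({0}) = {0,2,6}
'b' @ 1: {7,8}
'c' @ 2: {1,9}  (accept∈set)
'e' @ 3: {}  — dead — no transitions
rest 'eacedbbc' ignored (set empty)
end set {} — state 1 not in

Answer: REJECT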